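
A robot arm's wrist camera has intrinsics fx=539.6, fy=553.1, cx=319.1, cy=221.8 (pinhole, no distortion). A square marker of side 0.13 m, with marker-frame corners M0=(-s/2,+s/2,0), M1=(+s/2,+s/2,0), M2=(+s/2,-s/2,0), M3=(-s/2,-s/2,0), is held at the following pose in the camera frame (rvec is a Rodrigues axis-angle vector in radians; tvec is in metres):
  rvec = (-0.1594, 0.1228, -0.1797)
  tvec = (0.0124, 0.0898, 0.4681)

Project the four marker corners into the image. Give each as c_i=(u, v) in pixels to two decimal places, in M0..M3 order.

Intrinsics K: fx=539.6, fy=553.1, cx=319.1, cy=221.8
Marker side s = 0.13 m; corners in marker frame (Z=0):
  M0 = (-0.0650, +0.0650, 0)
  M1 = (+0.0650, +0.0650, 0)
  M2 = (+0.0650, -0.0650, 0)
  M3 = (-0.0650, -0.0650, 0)
rvec = (-0.1594, 0.1228, -0.1797), |rvec| = θ = 0.26978 rad = 15.457°
Rodrigues: sinθ=0.26652, 1−cosθ=0.03617; R = I + sinθ·[k]× + (1−cosθ)·[k]×²:
    [+0.97646 +0.16780 +0.13555]
    [-0.18726 +0.97132 +0.14651]
    [-0.10708 -0.16844 +0.97988]
t = (0.0124, 0.0898, 0.4681) m
M0: Pc = R·M0+t = (-0.04016, +0.16511, +0.46411); u = 539.6·(-0.04016)/0.46411 + 319.1 = 272.4048, v = 553.1·(+0.16511)/0.46411 + 221.8 = 418.5654
M1: Pc = R·M1+t = (+0.08678, +0.14076, +0.45019); u = 539.6·(+0.08678)/0.45019 + 319.1 = 423.1108, v = 553.1·(+0.14076)/0.45019 + 221.8 = 394.7417
M2: Pc = R·M2+t = (+0.06496, +0.01449, +0.47209); u = 539.6·(+0.06496)/0.47209 + 319.1 = 393.3528, v = 553.1·(+0.01449)/0.47209 + 221.8 = 238.7792
M3: Pc = R·M3+t = (-0.06198, +0.03884, +0.48601); u = 539.6·(-0.06198)/0.48601 + 319.1 = 250.2892, v = 553.1·(+0.03884)/0.48601 + 221.8 = 265.9966

c0=(272.40, 418.57) c1=(423.11, 394.74) c2=(393.35, 238.78) c3=(250.29, 266.00)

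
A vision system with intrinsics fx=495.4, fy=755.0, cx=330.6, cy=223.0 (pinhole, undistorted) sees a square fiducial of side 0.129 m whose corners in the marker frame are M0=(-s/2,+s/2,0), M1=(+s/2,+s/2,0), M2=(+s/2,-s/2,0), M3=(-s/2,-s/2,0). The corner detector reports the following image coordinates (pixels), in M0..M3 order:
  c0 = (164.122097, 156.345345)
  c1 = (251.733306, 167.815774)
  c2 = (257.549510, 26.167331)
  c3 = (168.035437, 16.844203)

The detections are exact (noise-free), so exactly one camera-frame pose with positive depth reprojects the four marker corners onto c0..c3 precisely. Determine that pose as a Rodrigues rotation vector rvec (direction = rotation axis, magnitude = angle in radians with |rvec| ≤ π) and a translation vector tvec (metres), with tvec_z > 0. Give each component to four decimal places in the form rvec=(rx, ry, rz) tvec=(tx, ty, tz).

rvec=(0.1079, 0.0962, 0.0858) tvec=(-0.1704, -0.1210, 0.6997)

Intrinsics K: fx=495.4, fy=755.0, cx=330.6, cy=223.0
Marker side s = 0.129 m; corners in marker frame (Z=0):
  M0 = (-0.0645, +0.0645, 0)
  M1 = (+0.0645, +0.0645, 0)
  M2 = (+0.0645, -0.0645, 0)
  M3 = (-0.0645, -0.0645, 0)
Detected image corners:
  c0 = (164.122097, 156.345345) px
  c1 = (251.733306, 167.815774) px
  c2 = (257.549510, 26.167331) px
  c3 = (168.035437, 16.844203) px
Planar DLT: solve 8×8 A·h = b for H (H[2,2]=1):
  H  [+659.06705 -4.11665 +209.96320]
  H  [+68.72914 +1104.28963 +92.47218]
  H  [-0.13020 +0.15941 +1.00000]
B = K⁻¹H; ‖b₁‖=1.429109, ‖b₂‖=1.429109; λ = 2/(‖b₁‖+‖b₂‖) = 0.699737, sign → tz>0 ⇒ λ=+0.699737
r₁ = λ·B[:,0] = (+0.99171,+0.09061,-0.09111); r₂ = λ·B[:,1] = (-0.08025,+0.99051,+0.11154)
r₃ = r₁×r₂ = (+0.10035,-0.10331,+0.98957); SVD([r₁ r₂ r₃]) → R = UVᵀ:
  R  [+0.99171 -0.08025 +0.10035]
  R  [+0.09061 +0.99051 -0.10331]
  R  [-0.09111 +0.11154 +0.98957]
t = (-0.17040, -0.12097, +0.69974) m
tr R = 2.971799; θ = arccos((tr R − 1)/2) = 0.168130 rad = 9.633°
axis k = ((R−Rᵀ)₃₂, (R−Rᵀ)₁₃, (R−Rᵀ)₂₁) / (2 sinθ) = (+0.641960, +0.572062, +0.510521)
rvec = θ·k = (+0.107932, +0.096181, +0.085834)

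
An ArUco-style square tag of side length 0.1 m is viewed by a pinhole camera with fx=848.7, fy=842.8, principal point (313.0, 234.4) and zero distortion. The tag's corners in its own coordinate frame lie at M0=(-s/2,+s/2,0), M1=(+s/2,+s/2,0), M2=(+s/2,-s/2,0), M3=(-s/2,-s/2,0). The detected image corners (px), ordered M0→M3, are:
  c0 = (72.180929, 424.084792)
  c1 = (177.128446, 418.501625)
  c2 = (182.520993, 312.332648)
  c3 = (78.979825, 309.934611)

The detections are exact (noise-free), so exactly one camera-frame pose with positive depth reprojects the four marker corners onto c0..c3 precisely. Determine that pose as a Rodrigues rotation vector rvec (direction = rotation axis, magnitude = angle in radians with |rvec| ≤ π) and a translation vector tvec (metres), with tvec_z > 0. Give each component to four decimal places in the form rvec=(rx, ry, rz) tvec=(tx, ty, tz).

rvec=(-0.0577, -0.5952, 0.0598) tvec=(-0.1668, 0.1205, 0.7721)

Intrinsics K: fx=848.7, fy=842.8, cx=313.0, cy=234.4
Marker side s = 0.1 m; corners in marker frame (Z=0):
  M0 = (-0.0500, +0.0500, 0)
  M1 = (+0.0500, +0.0500, 0)
  M2 = (+0.0500, -0.0500, 0)
  M3 = (-0.0500, -0.0500, 0)
Detected image corners:
  c0 = (72.180929, 424.084792) px
  c1 = (177.128446, 418.501625) px
  c2 = (182.520993, 312.332648) px
  c3 = (78.979825, 309.934611) px
Planar DLT: solve 8×8 A·h = b for H (H[2,2]=1):
  H  [+1134.76201 -72.53090 +129.60133]
  H  [+249.09515 +1066.23376 +365.92955]
  H  [+0.72317 -0.09262 +1.00000]
B = K⁻¹H; ‖b₁‖=1.295204, ‖b₂‖=1.295204; λ = 2/(‖b₁‖+‖b₂‖) = 0.772079, sign → tz>0 ⇒ λ=+0.772079
r₁ = λ·B[:,0] = (+0.82640,+0.07291,+0.55835); r₂ = λ·B[:,1] = (-0.03961,+0.99665,-0.07151)
r₃ = r₁×r₂ = (-0.56169,+0.03698,+0.82652); SVD([r₁ r₂ r₃]) → R = UVᵀ:
  R  [+0.82640 -0.03961 -0.56169]
  R  [+0.07291 +0.99665 +0.03698]
  R  [+0.55835 -0.07151 +0.82652]
t = (-0.16684, +0.12049, +0.77208) m
tr R = 2.649570; θ = arccos((tr R − 1)/2) = 0.600975 rad = 34.433°
axis k = ((R−Rᵀ)₃₂, (R−Rᵀ)₁₃, (R−Rᵀ)₂₁) / (2 sinθ) = (-0.095934, -0.990403, +0.099492)
rvec = θ·k = (-0.057654, -0.595207, +0.059792)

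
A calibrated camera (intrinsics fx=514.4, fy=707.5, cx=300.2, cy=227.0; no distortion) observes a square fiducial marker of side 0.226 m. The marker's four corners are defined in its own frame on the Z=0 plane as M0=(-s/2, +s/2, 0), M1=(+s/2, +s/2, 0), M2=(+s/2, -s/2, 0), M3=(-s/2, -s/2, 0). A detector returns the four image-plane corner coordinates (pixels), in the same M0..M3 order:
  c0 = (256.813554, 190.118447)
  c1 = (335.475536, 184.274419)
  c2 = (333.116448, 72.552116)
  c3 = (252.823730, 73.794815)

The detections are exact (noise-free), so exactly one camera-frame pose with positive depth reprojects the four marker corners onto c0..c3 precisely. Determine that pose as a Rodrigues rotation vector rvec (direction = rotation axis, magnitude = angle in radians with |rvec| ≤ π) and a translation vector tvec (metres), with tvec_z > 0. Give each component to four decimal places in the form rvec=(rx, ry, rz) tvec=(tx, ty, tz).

rvec=(0.1129, -0.2629, -0.0526) tvec=(-0.0132, -0.1926, 1.4148)

Intrinsics K: fx=514.4, fy=707.5, cx=300.2, cy=227.0
Marker side s = 0.226 m; corners in marker frame (Z=0):
  M0 = (-0.1130, +0.1130, 0)
  M1 = (+0.1130, +0.1130, 0)
  M2 = (+0.1130, -0.1130, 0)
  M3 = (-0.1130, -0.1130, 0)
Detected image corners:
  c0 = (256.813554, 190.118447) px
  c1 = (335.475536, 184.274419) px
  c2 = (333.116448, 72.552116) px
  c3 = (252.823730, 73.794815) px
Planar DLT: solve 8×8 A·h = b for H (H[2,2]=1):
  H  [+404.99639 +38.58357 +295.38578]
  H  [+7.80905 +515.19536 +130.68696]
  H  [+0.18116 +0.08355 +1.00000]
B = K⁻¹H; ‖b₁‖=0.706830, ‖b₂‖=0.706830; λ = 2/(‖b₁‖+‖b₂‖) = 1.414767, sign → tz>0 ⇒ λ=+1.414767
r₁ = λ·B[:,0] = (+0.96430,-0.06662,+0.25629); r₂ = λ·B[:,1] = (+0.03713,+0.99229,+0.11821)
r₃ = r₁×r₂ = (-0.26219,-0.10447,+0.95934); SVD([r₁ r₂ r₃]) → R = UVᵀ:
  R  [+0.96430 +0.03713 -0.26219]
  R  [-0.06662 +0.99229 -0.10447]
  R  [+0.25629 +0.11821 +0.95934]
t = (-0.01324, -0.19259, +1.41477) m
tr R = 2.915939; θ = arccos((tr R − 1)/2) = 0.290958 rad = 16.671°
axis k = ((R−Rᵀ)₃₂, (R−Rᵀ)₁₃, (R−Rᵀ)₂₁) / (2 sinθ) = (+0.388119, -0.903695, -0.180827)
rvec = θ·k = (+0.112926, -0.262937, -0.052613)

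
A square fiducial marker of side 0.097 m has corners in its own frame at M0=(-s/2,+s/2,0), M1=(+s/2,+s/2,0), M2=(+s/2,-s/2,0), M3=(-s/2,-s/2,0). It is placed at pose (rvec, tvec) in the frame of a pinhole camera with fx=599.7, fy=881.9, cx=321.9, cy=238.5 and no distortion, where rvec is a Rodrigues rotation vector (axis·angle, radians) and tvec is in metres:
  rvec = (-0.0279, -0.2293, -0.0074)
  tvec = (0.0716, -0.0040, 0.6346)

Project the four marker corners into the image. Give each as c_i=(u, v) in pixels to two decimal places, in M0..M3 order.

c0=(345.88, 301.82) c1=(432.97, 299.10) c2=(431.58, 166.68) c3=(344.80, 164.72)

Intrinsics K: fx=599.7, fy=881.9, cx=321.9, cy=238.5
Marker side s = 0.097 m; corners in marker frame (Z=0):
  M0 = (-0.0485, +0.0485, 0)
  M1 = (+0.0485, +0.0485, 0)
  M2 = (+0.0485, -0.0485, 0)
  M3 = (-0.0485, -0.0485, 0)
rvec = (-0.0279, -0.2293, -0.0074), |rvec| = θ = 0.23111 rad = 13.242°
Rodrigues: sinθ=0.22906, 1−cosθ=0.02659; R = I + sinθ·[k]× + (1−cosθ)·[k]×²:
    [+0.97380 +0.01052 -0.22716]
    [-0.00415 +0.99959 +0.02850]
    [+0.22737 -0.02681 +0.97344]
t = (0.0716, -0.0040, 0.6346) m
M0: Pc = R·M0+t = (+0.02488, +0.04468, +0.62227); u = 599.7·(+0.02488)/0.62227 + 321.9 = 345.8783, v = 881.9·(+0.04468)/0.62227 + 238.5 = 301.8232
M1: Pc = R·M1+t = (+0.11934, +0.04428, +0.64433); u = 599.7·(+0.11934)/0.64433 + 321.9 = 432.9738, v = 881.9·(+0.04428)/0.64433 + 238.5 = 299.1048
M2: Pc = R·M2+t = (+0.11832, -0.05268, +0.64693); u = 599.7·(+0.11832)/0.64693 + 321.9 = 431.5815, v = 881.9·(-0.05268)/0.64693 + 238.5 = 166.6844
M3: Pc = R·M3+t = (+0.02386, -0.05228, +0.62487); u = 599.7·(+0.02386)/0.62487 + 321.9 = 344.7993, v = 881.9·(-0.05228)/0.62487 + 238.5 = 164.7178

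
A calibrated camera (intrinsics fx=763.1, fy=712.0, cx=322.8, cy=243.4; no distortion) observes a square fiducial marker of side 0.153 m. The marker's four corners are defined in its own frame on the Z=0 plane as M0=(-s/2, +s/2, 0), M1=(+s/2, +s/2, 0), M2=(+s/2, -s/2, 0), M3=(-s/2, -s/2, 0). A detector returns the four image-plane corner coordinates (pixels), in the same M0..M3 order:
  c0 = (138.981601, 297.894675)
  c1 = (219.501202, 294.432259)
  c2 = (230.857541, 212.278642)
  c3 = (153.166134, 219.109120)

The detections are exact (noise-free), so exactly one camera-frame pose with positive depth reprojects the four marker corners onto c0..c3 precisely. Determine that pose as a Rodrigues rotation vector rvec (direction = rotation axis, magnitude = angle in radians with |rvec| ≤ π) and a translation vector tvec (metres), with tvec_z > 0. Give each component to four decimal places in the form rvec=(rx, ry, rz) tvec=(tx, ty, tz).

Intrinsics K: fx=763.1, fy=712.0, cx=322.8, cy=243.4
Marker side s = 0.153 m; corners in marker frame (Z=0):
  M0 = (-0.0765, +0.0765, 0)
  M1 = (+0.0765, +0.0765, 0)
  M2 = (+0.0765, -0.0765, 0)
  M3 = (-0.0765, -0.0765, 0)
Detected image corners:
  c0 = (138.981601, 297.894675) px
  c1 = (219.501202, 294.432259) px
  c2 = (230.857541, 212.278642) px
  c3 = (153.166134, 219.109120) px
Planar DLT: solve 8×8 A·h = b for H (H[2,2]=1):
  H  [+462.71759 -135.78502 +184.88168]
  H  [-108.48090 +453.85126 +255.12197]
  H  [-0.29152 -0.28074 +1.00000]
B = K⁻¹H; ‖b₁‖=0.787524, ‖b₂‖=0.787524; λ = 2/(‖b₁‖+‖b₂‖) = 1.269803, sign → tz>0 ⇒ λ=+1.269803
r₁ = λ·B[:,0] = (+0.92655,-0.06692,-0.37017); r₂ = λ·B[:,1] = (-0.07515,+0.93128,-0.35648)
r₃ = r₁×r₂ = (+0.36859,+0.35811,+0.85784); SVD([r₁ r₂ r₃]) → R = UVᵀ:
  R  [+0.92655 -0.07515 +0.36859]
  R  [-0.06692 +0.93128 +0.35811]
  R  [-0.37017 -0.35648 +0.85784]
t = (-0.22950, +0.02091, +1.26980) m
tr R = 2.715671; θ = arccos((tr R − 1)/2) = 0.539753 rad = 30.926°
axis k = ((R−Rᵀ)₃₂, (R−Rᵀ)₁₃, (R−Rᵀ)₂₁) / (2 sinθ) = (-0.695232, +0.718740, +0.008005)
rvec = θ·k = (-0.375254, +0.387942, +0.004321)

rvec=(-0.3753, 0.3879, 0.0043) tvec=(-0.2295, 0.0209, 1.2698)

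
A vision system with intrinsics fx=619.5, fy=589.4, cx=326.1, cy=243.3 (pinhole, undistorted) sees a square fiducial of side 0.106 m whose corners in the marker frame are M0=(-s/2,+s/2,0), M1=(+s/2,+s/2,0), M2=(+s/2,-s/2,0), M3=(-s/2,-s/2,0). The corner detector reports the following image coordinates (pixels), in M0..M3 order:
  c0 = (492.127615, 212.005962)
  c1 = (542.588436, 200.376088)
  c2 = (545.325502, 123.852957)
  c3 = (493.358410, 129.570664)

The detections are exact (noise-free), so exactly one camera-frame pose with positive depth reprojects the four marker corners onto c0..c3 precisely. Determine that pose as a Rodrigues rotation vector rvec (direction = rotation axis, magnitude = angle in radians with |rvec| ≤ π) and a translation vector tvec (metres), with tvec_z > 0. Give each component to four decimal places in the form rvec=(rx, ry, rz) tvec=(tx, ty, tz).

rvec=(0.2184, -0.6423, -0.1280) tvec=(0.2457, -0.1021, 0.7877)

Intrinsics K: fx=619.5, fy=589.4, cx=326.1, cy=243.3
Marker side s = 0.106 m; corners in marker frame (Z=0):
  M0 = (-0.0530, +0.0530, 0)
  M1 = (+0.0530, +0.0530, 0)
  M2 = (+0.0530, -0.0530, 0)
  M3 = (-0.0530, -0.0530, 0)
Detected image corners:
  c0 = (492.127615, 212.005962) px
  c1 = (542.588436, 200.376088) px
  c2 = (545.325502, 123.852957) px
  c3 = (493.358410, 129.570664) px
Planar DLT: solve 8×8 A·h = b for H (H[2,2]=1):
  H  [+864.09841 +139.59271 +519.33162]
  H  [+40.08574 +799.64208 +166.92682]
  H  [+0.73515 +0.30594 +1.00000]
B = K⁻¹H; ‖b₁‖=1.269509, ‖b₂‖=1.269509; λ = 2/(‖b₁‖+‖b₂‖) = 0.787706, sign → tz>0 ⇒ λ=+0.787706
r₁ = λ·B[:,0] = (+0.79389,-0.18547,+0.57908); r₂ = λ·B[:,1] = (+0.05064,+0.96920,+0.24099)
r₃ = r₁×r₂ = (-0.60594,-0.16200,+0.77884); SVD([r₁ r₂ r₃]) → R = UVᵀ:
  R  [+0.79389 +0.05064 -0.60594]
  R  [-0.18547 +0.96920 -0.16200]
  R  [+0.57908 +0.24099 +0.77884]
t = (+0.24570, -0.10207, +0.78771) m
tr R = 2.541938; θ = arccos((tr R − 1)/2) = 0.690435 rad = 39.559°
axis k = ((R−Rᵀ)₃₂, (R−Rᵀ)₁₃, (R−Rᵀ)₂₁) / (2 sinθ) = (+0.316385, -0.930345, -0.185362)
rvec = θ·k = (+0.218443, -0.642343, -0.127981)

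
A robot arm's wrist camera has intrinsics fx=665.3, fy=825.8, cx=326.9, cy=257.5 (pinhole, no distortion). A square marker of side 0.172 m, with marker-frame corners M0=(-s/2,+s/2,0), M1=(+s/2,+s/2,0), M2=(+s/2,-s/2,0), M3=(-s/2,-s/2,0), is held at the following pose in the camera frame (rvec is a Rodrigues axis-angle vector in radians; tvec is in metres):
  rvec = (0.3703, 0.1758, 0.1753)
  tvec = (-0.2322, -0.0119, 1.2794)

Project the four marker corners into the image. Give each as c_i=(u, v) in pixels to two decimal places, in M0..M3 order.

Intrinsics K: fx=665.3, fy=825.8, cx=326.9, cy=257.5
Marker side s = 0.172 m; corners in marker frame (Z=0):
  M0 = (-0.0860, +0.0860, 0)
  M1 = (+0.0860, +0.0860, 0)
  M2 = (+0.0860, -0.0860, 0)
  M3 = (-0.0860, -0.0860, 0)
rvec = (0.3703, 0.1758, 0.1753), |rvec| = θ = 0.44582 rad = 25.544°
Rodrigues: sinθ=0.43120, 1−cosθ=0.09774; R = I + sinθ·[k]× + (1−cosθ)·[k]×²:
    [+0.96969 -0.13754 +0.20196]
    [+0.20156 +0.91745 -0.34300]
    [-0.13811 +0.37331 +0.91737]
t = (-0.2322, -0.0119, 1.2794) m
M0: Pc = R·M0+t = (-0.32742, +0.04967, +1.32338); u = 665.3·(-0.32742)/1.32338 + 326.9 = 162.2964, v = 825.8·(+0.04967)/1.32338 + 257.5 = 288.4923
M1: Pc = R·M1+t = (-0.16063, +0.08434, +1.29963); u = 665.3·(-0.16063)/1.29963 + 326.9 = 244.6684, v = 825.8·(+0.08434)/1.29963 + 257.5 = 311.0880
M2: Pc = R·M2+t = (-0.13698, -0.07347, +1.23542); u = 665.3·(-0.13698)/1.23542 + 326.9 = 253.1340, v = 825.8·(-0.07347)/1.23542 + 257.5 = 208.3921
M3: Pc = R·M3+t = (-0.30377, -0.10814, +1.25917); u = 665.3·(-0.30377)/1.25917 + 326.9 = 166.4018, v = 825.8·(-0.10814)/1.25917 + 257.5 = 186.5817

c0=(162.30, 288.49) c1=(244.67, 311.09) c2=(253.13, 208.39) c3=(166.40, 186.58)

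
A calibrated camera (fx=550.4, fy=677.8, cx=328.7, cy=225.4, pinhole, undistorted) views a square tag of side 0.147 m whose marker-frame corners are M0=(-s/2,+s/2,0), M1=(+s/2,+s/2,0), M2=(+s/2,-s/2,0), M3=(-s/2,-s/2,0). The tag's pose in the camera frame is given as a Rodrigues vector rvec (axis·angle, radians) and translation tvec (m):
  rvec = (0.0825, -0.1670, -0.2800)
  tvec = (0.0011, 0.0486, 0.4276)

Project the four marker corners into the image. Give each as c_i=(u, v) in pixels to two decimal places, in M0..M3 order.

c0=(265.31, 448.69) c1=(440.18, 374.64) c2=(393.85, 158.60) c3=(209.90, 223.57)

Intrinsics K: fx=550.4, fy=677.8, cx=328.7, cy=225.4
Marker side s = 0.147 m; corners in marker frame (Z=0):
  M0 = (-0.0735, +0.0735, 0)
  M1 = (+0.0735, +0.0735, 0)
  M2 = (+0.0735, -0.0735, 0)
  M3 = (-0.0735, -0.0735, 0)
rvec = (0.0825, -0.1670, -0.2800), |rvec| = θ = 0.33630 rad = 19.268°
Rodrigues: sinθ=0.32999, 1−cosθ=0.05602; R = I + sinθ·[k]× + (1−cosθ)·[k]×²:
    [+0.94735 +0.26793 -0.17531]
    [-0.28158 +0.95780 -0.05779]
    [+0.15243 +0.10411 +0.98282]
t = (0.0011, 0.0486, 0.4276) m
M0: Pc = R·M0+t = (-0.04884, +0.13969, +0.42405); u = 550.4·(-0.04884)/0.42405 + 328.7 = 265.3103, v = 677.8·(+0.13969)/0.42405 + 225.4 = 448.6868
M1: Pc = R·M1+t = (+0.09042, +0.09830, +0.44646); u = 550.4·(+0.09042)/0.44646 + 328.7 = 440.1757, v = 677.8·(+0.09830)/0.44646 + 225.4 = 374.6404
M2: Pc = R·M2+t = (+0.05104, -0.04249, +0.43115); u = 550.4·(+0.05104)/0.43115 + 328.7 = 393.8540, v = 677.8·(-0.04249)/0.43115 + 225.4 = 158.5966
M3: Pc = R·M3+t = (-0.08822, -0.00110, +0.40874); u = 550.4·(-0.08822)/0.40874 + 328.7 = 209.9018, v = 677.8·(-0.00110)/0.40874 + 225.4 = 223.5722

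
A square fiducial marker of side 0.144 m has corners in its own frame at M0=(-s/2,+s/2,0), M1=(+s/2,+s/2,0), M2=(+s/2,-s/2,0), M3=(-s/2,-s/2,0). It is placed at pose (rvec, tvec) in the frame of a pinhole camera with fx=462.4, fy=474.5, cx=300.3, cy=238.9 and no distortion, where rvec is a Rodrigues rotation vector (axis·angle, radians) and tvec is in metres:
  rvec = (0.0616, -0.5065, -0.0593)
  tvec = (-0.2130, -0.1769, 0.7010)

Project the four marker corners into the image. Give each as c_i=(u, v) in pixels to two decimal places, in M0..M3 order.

c0=(112.42, 168.26) c1=(208.47, 168.25) c2=(203.36, 74.02) c3=(105.23, 64.12)

Intrinsics K: fx=462.4, fy=474.5, cx=300.3, cy=238.9
Marker side s = 0.144 m; corners in marker frame (Z=0):
  M0 = (-0.0720, +0.0720, 0)
  M1 = (+0.0720, +0.0720, 0)
  M2 = (+0.0720, -0.0720, 0)
  M3 = (-0.0720, -0.0720, 0)
rvec = (0.0616, -0.5065, -0.0593), |rvec| = θ = 0.51367 rad = 29.431°
Rodrigues: sinθ=0.49137, 1−cosθ=0.12905; R = I + sinθ·[k]× + (1−cosθ)·[k]×²:
    [+0.87280 +0.04147 -0.48631]
    [-0.07199 +0.99642 -0.04424]
    [+0.48273 +0.07362 +0.87267]
t = (-0.2130, -0.1769, 0.7010) m
M0: Pc = R·M0+t = (-0.27286, -0.09997, +0.67154); u = 462.4·(-0.27286)/0.67154 + 300.3 = 112.4213, v = 474.5·(-0.09997)/0.67154 + 238.9 = 168.2600
M1: Pc = R·M1+t = (-0.14717, -0.11034, +0.74106); u = 462.4·(-0.14717)/0.74106 + 300.3 = 208.4683, v = 474.5·(-0.11034)/0.74106 + 238.9 = 168.2488
M2: Pc = R·M2+t = (-0.15314, -0.25383, +0.73046); u = 462.4·(-0.15314)/0.73046 + 300.3 = 203.3556, v = 474.5·(-0.25383)/0.73046 + 238.9 = 74.0164
M3: Pc = R·M3+t = (-0.27883, -0.24346, +0.66094); u = 462.4·(-0.27883)/0.66094 + 300.3 = 105.2304, v = 474.5·(-0.24346)/0.66094 + 238.9 = 64.1171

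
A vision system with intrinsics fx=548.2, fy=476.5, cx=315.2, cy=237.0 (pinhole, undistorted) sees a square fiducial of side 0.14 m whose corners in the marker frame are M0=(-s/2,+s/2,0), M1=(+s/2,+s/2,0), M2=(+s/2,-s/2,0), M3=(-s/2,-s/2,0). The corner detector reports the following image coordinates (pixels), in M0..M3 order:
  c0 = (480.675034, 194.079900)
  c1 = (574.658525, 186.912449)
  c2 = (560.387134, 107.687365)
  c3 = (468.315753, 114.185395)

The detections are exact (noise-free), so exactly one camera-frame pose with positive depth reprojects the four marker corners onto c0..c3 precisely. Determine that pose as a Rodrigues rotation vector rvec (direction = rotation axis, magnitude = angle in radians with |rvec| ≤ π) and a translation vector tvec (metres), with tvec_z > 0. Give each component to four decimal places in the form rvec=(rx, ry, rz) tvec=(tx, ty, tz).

rvec=(-0.1263, -0.0323, -0.0922) tvec=(0.3040, -0.1473, 0.8094)

Intrinsics K: fx=548.2, fy=476.5, cx=315.2, cy=237.0
Marker side s = 0.14 m; corners in marker frame (Z=0):
  M0 = (-0.0700, +0.0700, 0)
  M1 = (+0.0700, +0.0700, 0)
  M2 = (+0.0700, -0.0700, 0)
  M3 = (-0.0700, -0.0700, 0)
Detected image corners:
  c0 = (480.675034, 194.079900) px
  c1 = (574.658525, 186.912449) px
  c2 = (560.387134, 107.687365) px
  c3 = (468.315753, 114.185395) px
Planar DLT: solve 8×8 A·h = b for H (H[2,2]=1):
  H  [+688.85138 +15.14080 +521.09031]
  H  [-41.70876 +545.13674 +150.27754]
  H  [+0.04691 -0.15353 +1.00000]
B = K⁻¹H; ‖b₁‖=1.235474, ‖b₂‖=1.235474; λ = 2/(‖b₁‖+‖b₂‖) = 0.809406, sign → tz>0 ⇒ λ=+0.809406
r₁ = λ·B[:,0] = (+0.99524,-0.08974,+0.03797); r₂ = λ·B[:,1] = (+0.09381,+0.98780,-0.12427)
r₃ = r₁×r₂ = (-0.02636,+0.12724,+0.99152); SVD([r₁ r₂ r₃]) → R = UVᵀ:
  R  [+0.99524 +0.09381 -0.02636]
  R  [-0.08974 +0.98780 +0.12724]
  R  [+0.03797 -0.12427 +0.99152]
t = (+0.30399, -0.14731, +0.80941) m
tr R = 2.974568; θ = arccos((tr R − 1)/2) = 0.159645 rad = 9.147°
axis k = ((R−Rᵀ)₃₂, (R−Rᵀ)₁₃, (R−Rᵀ)₂₁) / (2 sinθ) = (-0.791069, -0.202343, -0.577293)
rvec = θ·k = (-0.126290, -0.032303, -0.092162)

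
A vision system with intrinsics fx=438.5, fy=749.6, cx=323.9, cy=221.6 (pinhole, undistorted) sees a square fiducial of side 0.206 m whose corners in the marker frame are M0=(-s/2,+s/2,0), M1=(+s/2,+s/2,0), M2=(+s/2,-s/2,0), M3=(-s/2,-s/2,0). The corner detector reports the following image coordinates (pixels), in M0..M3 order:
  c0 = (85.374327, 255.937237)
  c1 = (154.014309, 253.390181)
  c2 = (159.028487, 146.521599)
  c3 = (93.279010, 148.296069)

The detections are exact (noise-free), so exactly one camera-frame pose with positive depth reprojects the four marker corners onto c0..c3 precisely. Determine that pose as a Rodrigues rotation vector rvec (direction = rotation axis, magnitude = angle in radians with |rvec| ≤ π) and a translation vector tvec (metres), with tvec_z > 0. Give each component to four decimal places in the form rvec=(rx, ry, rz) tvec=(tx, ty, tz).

Intrinsics K: fx=438.5, fy=749.6, cx=323.9, cy=221.6
Marker side s = 0.206 m; corners in marker frame (Z=0):
  M0 = (-0.1030, +0.1030, 0)
  M1 = (+0.1030, +0.1030, 0)
  M2 = (+0.1030, -0.1030, 0)
  M3 = (-0.1030, -0.1030, 0)
Detected image corners:
  c0 = (85.374327, 255.937237) px
  c1 = (154.014309, 253.390181) px
  c2 = (159.028487, 146.521599) px
  c3 = (93.279010, 148.296069) px
Planar DLT: solve 8×8 A·h = b for H (H[2,2]=1):
  H  [+329.82778 -56.63894 +123.09917]
  H  [-4.25342 +479.26408 +199.89577]
  H  [+0.03082 -0.20586 +1.00000]
B = K⁻¹H; ‖b₁‖=0.730208, ‖b₂‖=0.730208; λ = 2/(‖b₁‖+‖b₂‖) = 1.369473, sign → tz>0 ⇒ λ=+1.369473
r₁ = λ·B[:,0] = (+0.99890,-0.02025,+0.04221); r₂ = λ·B[:,1] = (+0.03135,+0.95893,-0.28192)
r₃ = r₁×r₂ = (-0.03477,+0.28293,+0.95851); SVD([r₁ r₂ r₃]) → R = UVᵀ:
  R  [+0.99890 +0.03135 -0.03477]
  R  [-0.02025 +0.95893 +0.28293]
  R  [+0.04221 -0.28192 +0.95851]
t = (-0.62712, -0.03965, +1.36947) m
tr R = 2.916341; θ = arccos((tr R − 1)/2) = 0.290256 rad = 16.630°
axis k = ((R−Rᵀ)₃₂, (R−Rᵀ)₁₃, (R−Rᵀ)₂₁) / (2 sinθ) = (-0.986808, -0.134475, -0.090144)
rvec = θ·k = (-0.286427, -0.039032, -0.026165)

rvec=(-0.2864, -0.0390, -0.0262) tvec=(-0.6271, -0.0397, 1.3695)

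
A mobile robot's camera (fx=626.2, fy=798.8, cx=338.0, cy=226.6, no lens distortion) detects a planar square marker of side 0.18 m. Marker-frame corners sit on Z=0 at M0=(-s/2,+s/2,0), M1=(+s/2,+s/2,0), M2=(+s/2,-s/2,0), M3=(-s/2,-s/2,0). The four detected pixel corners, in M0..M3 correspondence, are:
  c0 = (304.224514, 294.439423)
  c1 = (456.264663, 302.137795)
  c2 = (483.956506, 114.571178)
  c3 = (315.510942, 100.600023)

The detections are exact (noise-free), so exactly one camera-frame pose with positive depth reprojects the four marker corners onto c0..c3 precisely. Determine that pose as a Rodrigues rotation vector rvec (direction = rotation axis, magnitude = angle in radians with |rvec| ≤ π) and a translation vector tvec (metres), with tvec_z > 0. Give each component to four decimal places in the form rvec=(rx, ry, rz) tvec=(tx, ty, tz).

rvec=(0.4244, -0.0921, 0.0699) tvec=(0.0583, -0.0161, 0.6946)

Intrinsics K: fx=626.2, fy=798.8, cx=338.0, cy=226.6
Marker side s = 0.18 m; corners in marker frame (Z=0):
  M0 = (-0.0900, +0.0900, 0)
  M1 = (+0.0900, +0.0900, 0)
  M2 = (+0.0900, -0.0900, 0)
  M3 = (-0.0900, -0.0900, 0)
Detected image corners:
  c0 = (304.224514, 294.439423) px
  c1 = (456.264663, 302.137795) px
  c2 = (483.956506, 114.571178) px
  c3 = (315.510942, 100.600023) px
Planar DLT: solve 8×8 A·h = b for H (H[2,2]=1):
  H  [+946.09201 +120.01399 +390.55166]
  H  [+89.58982 +1178.33849 +208.04684]
  H  [+0.14939 +0.58694 +1.00000]
B = K⁻¹H; ‖b₁‖=1.439683, ‖b₂‖=1.439683; λ = 2/(‖b₁‖+‖b₂‖) = 0.694597, sign → tz>0 ⇒ λ=+0.694597
r₁ = λ·B[:,0] = (+0.99342,+0.04847,+0.10377); r₂ = λ·B[:,1] = (-0.08693,+0.90897,+0.40769)
r₃ = r₁×r₂ = (-0.07456,-0.41402,+0.90721); SVD([r₁ r₂ r₃]) → R = UVᵀ:
  R  [+0.99342 -0.08693 -0.07456]
  R  [+0.04847 +0.90897 -0.41402]
  R  [+0.10377 +0.40769 +0.90721]
t = (+0.05829, -0.01613, +0.69460) m
tr R = 2.809602; θ = arccos((tr R − 1)/2) = 0.439884 rad = 25.204°
axis k = ((R−Rᵀ)₃₂, (R−Rᵀ)₁₃, (R−Rᵀ)₂₁) / (2 sinθ) = (+0.964822, -0.209388, +0.158980)
rvec = θ·k = (+0.424410, -0.092107, +0.069933)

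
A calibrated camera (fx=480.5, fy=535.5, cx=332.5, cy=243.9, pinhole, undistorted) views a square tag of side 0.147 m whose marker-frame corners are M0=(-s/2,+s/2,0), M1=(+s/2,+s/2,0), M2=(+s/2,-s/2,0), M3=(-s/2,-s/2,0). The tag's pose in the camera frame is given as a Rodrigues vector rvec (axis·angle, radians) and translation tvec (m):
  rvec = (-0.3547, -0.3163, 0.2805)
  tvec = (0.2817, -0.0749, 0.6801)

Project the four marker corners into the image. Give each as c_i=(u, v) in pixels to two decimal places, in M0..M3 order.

c0=(483.43, 216.58) c1=(571.24, 255.78) c2=(573.46, 157.32) c3=(492.90, 116.01)

Intrinsics K: fx=480.5, fy=535.5, cx=332.5, cy=243.9
Marker side s = 0.147 m; corners in marker frame (Z=0):
  M0 = (-0.0735, +0.0735, 0)
  M1 = (+0.0735, +0.0735, 0)
  M2 = (+0.0735, -0.0735, 0)
  M3 = (-0.0735, -0.0735, 0)
rvec = (-0.3547, -0.3163, 0.2805), |rvec| = θ = 0.55185 rad = 31.619°
Rodrigues: sinθ=0.52426, 1−cosθ=0.14844; R = I + sinθ·[k]× + (1−cosθ)·[k]×²:
    [+0.91288 -0.21179 -0.34899]
    [+0.32116 +0.90032 +0.29372]
    [+0.25199 -0.38022 +0.88991]
t = (0.2817, -0.0749, 0.6801) m
M0: Pc = R·M0+t = (+0.19904, -0.03233, +0.63363); u = 480.5·(+0.19904)/0.63363 + 332.5 = 483.4345, v = 535.5·(-0.03233)/0.63363 + 243.9 = 216.5754
M1: Pc = R·M1+t = (+0.33323, +0.01488, +0.67068); u = 480.5·(+0.33323)/0.67068 + 332.5 = 571.2400, v = 535.5·(+0.01488)/0.67068 + 243.9 = 255.7804
M2: Pc = R·M2+t = (+0.36436, -0.11747, +0.72657); u = 480.5·(+0.36436)/0.72657 + 332.5 = 573.4642, v = 535.5·(-0.11747)/0.72657 + 243.9 = 157.3228
M3: Pc = R·M3+t = (+0.23017, -0.16468, +0.68952); u = 480.5·(+0.23017)/0.68952 + 332.5 = 492.8955, v = 535.5·(-0.16468)/0.68952 + 243.9 = 116.0064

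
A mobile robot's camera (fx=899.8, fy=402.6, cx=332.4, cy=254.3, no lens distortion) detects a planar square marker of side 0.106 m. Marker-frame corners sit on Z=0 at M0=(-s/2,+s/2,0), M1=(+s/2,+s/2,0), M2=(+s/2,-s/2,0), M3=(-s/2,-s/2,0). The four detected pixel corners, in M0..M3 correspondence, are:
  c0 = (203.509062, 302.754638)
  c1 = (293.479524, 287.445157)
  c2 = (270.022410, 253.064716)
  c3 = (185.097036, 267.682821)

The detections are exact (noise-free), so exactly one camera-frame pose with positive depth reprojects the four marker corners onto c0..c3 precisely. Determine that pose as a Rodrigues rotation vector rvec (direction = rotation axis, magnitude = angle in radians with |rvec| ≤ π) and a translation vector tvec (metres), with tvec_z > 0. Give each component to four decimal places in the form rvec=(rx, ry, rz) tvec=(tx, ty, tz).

Intrinsics K: fx=899.8, fy=402.6, cx=332.4, cy=254.3
Marker side s = 0.106 m; corners in marker frame (Z=0):
  M0 = (-0.0530, +0.0530, 0)
  M1 = (+0.0530, +0.0530, 0)
  M2 = (+0.0530, -0.0530, 0)
  M3 = (-0.0530, -0.0530, 0)
Detected image corners:
  c0 = (203.509062, 302.754638) px
  c1 = (293.479524, 287.445157) px
  c2 = (270.022410, 253.064716) px
  c3 = (185.097036, 267.682821) px
Planar DLT: solve 8×8 A·h = b for H (H[2,2]=1):
  H  [+814.22902 +70.30441 +237.63258]
  H  [-152.83443 +179.26384 +277.26209]
  H  [-0.04234 -0.53413 +1.00000]
B = K⁻¹H; ‖b₁‖=0.986767, ‖b₂‖=0.986767; λ = 2/(‖b₁‖+‖b₂‖) = 1.013411, sign → tz>0 ⇒ λ=+1.013411
r₁ = λ·B[:,0] = (+0.93289,-0.35761,-0.04291); r₂ = λ·B[:,1] = (+0.27914,+0.79314,-0.54130)
r₃ = r₁×r₂ = (+0.22760,+0.49299,+0.83974); SVD([r₁ r₂ r₃]) → R = UVᵀ:
  R  [+0.93289 +0.27914 +0.22760]
  R  [-0.35761 +0.79314 +0.49299]
  R  [-0.04291 -0.54130 +0.83974]
t = (-0.10673, +0.05780, +1.01341) m
tr R = 2.565766; θ = arccos((tr R − 1)/2) = 0.671511 rad = 38.475°
axis k = ((R−Rᵀ)₃₂, (R−Rᵀ)₁₃, (R−Rᵀ)₂₁) / (2 sinθ) = (-0.831194, +0.217392, -0.511720)
rvec = θ·k = (-0.558156, +0.145981, -0.343625)

rvec=(-0.5582, 0.1460, -0.3436) tvec=(-0.1067, 0.0578, 1.0134)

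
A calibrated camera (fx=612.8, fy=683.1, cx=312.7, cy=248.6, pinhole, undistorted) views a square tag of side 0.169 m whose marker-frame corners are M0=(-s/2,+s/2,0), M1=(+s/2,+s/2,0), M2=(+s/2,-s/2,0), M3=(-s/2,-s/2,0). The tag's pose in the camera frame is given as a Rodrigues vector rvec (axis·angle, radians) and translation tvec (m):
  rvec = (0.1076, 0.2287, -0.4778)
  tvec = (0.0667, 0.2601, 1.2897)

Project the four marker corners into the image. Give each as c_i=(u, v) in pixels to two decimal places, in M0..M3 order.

Intrinsics K: fx=612.8, fy=683.1, cx=312.7, cy=248.6
Marker side s = 0.169 m; corners in marker frame (Z=0):
  M0 = (-0.0845, +0.0845, 0)
  M1 = (+0.0845, +0.0845, 0)
  M2 = (+0.0845, -0.0845, 0)
  M3 = (-0.0845, -0.0845, 0)
rvec = (0.1076, 0.2287, -0.4778), |rvec| = θ = 0.54053 rad = 30.970°
Rodrigues: sinθ=0.51459, 1−cosθ=0.14256; R = I + sinθ·[k]× + (1−cosθ)·[k]×²:
    [+0.86308 +0.46688 +0.19264]
    [-0.44286 +0.88296 -0.15576]
    [-0.24281 +0.04912 +0.96883]
t = (0.0667, 0.2601, 1.2897) m
M0: Pc = R·M0+t = (+0.03322, +0.37213, +1.31437); u = 612.8·(+0.03322)/1.31437 + 312.7 = 328.1885, v = 683.1·(+0.37213)/1.31437 + 248.6 = 442.0034
M1: Pc = R·M1+t = (+0.17908, +0.29729, +1.27333); u = 612.8·(+0.17908)/1.27333 + 312.7 = 398.8843, v = 683.1·(+0.29729)/1.27333 + 248.6 = 408.0849
M2: Pc = R·M2+t = (+0.10018, +0.14807, +1.26503); u = 612.8·(+0.10018)/1.26503 + 312.7 = 361.2284, v = 683.1·(+0.14807)/1.26503 + 248.6 = 328.5548
M3: Pc = R·M3+t = (-0.04568, +0.22291, +1.30607); u = 612.8·(-0.04568)/1.30607 + 312.7 = 291.2663, v = 683.1·(+0.22291)/1.30607 + 248.6 = 365.1876

c0=(328.19, 442.00) c1=(398.88, 408.08) c2=(361.23, 328.55) c3=(291.27, 365.19)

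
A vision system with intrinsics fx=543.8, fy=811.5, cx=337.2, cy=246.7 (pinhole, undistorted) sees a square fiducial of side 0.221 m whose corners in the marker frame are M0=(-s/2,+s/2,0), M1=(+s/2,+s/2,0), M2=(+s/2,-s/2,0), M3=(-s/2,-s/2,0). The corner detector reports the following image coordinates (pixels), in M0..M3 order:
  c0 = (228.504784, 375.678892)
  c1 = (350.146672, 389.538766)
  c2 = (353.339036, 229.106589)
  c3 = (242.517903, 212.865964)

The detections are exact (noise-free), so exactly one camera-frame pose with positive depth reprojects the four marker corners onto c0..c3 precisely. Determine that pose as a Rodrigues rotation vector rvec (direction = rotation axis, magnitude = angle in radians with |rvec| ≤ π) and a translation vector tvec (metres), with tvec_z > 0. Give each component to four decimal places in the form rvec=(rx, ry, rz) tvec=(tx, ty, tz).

Intrinsics K: fx=543.8, fy=811.5, cx=337.2, cy=246.7
Marker side s = 0.221 m; corners in marker frame (Z=0):
  M0 = (-0.1105, +0.1105, 0)
  M1 = (+0.1105, +0.1105, 0)
  M2 = (+0.1105, -0.1105, 0)
  M3 = (-0.1105, -0.1105, 0)
Detected image corners:
  c0 = (228.504784, 375.678892) px
  c1 = (350.146672, 389.538766) px
  c2 = (353.339036, 229.106589) px
  c3 = (242.517903, 212.865964) px
Planar DLT: solve 8×8 A·h = b for H (H[2,2]=1):
  H  [+555.69231 -160.04753 +294.49890]
  H  [+100.08232 +606.47739 +298.19286]
  H  [+0.10516 -0.41347 +1.00000]
B = K⁻¹H; ‖b₁‖=0.966753, ‖b₂‖=0.966753; λ = 2/(‖b₁‖+‖b₂‖) = 1.034390, sign → tz>0 ⇒ λ=+1.034390
r₁ = λ·B[:,0] = (+0.98956,+0.09450,+0.10877); r₂ = λ·B[:,1] = (-0.03923,+0.90307,-0.42769)
r₃ = r₁×r₂ = (-0.13865,+0.41896,+0.89736); SVD([r₁ r₂ r₃]) → R = UVᵀ:
  R  [+0.98956 -0.03923 -0.13865]
  R  [+0.09450 +0.90307 +0.41896]
  R  [+0.10877 -0.42769 +0.89736]
t = (-0.08122, +0.06564, +1.03439) m
tr R = 2.789997; θ = arccos((tr R − 1)/2) = 0.462368 rad = 26.492°
axis k = ((R−Rᵀ)₃₂, (R−Rᵀ)₁₃, (R−Rᵀ)₂₁) / (2 sinθ) = (-0.949007, -0.277332, +0.149907)
rvec = θ·k = (-0.438791, -0.128230, +0.069312)

rvec=(-0.4388, -0.1282, 0.0693) tvec=(-0.0812, 0.0656, 1.0344)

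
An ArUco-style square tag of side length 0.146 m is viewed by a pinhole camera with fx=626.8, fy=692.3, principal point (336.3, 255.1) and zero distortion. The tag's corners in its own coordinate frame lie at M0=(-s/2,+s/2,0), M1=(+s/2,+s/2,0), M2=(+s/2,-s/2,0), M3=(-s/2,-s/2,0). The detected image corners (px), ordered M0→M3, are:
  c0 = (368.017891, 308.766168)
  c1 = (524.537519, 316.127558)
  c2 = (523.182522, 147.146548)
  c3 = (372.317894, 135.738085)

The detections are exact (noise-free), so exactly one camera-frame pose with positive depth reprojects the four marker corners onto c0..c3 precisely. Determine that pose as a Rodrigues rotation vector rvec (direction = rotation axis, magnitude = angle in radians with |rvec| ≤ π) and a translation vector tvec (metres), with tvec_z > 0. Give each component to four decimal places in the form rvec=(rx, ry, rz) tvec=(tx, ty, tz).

rvec=(-0.1440, -0.1058, 0.0426) tvec=(0.1036, -0.0249, 0.5810)

Intrinsics K: fx=626.8, fy=692.3, cx=336.3, cy=255.1
Marker side s = 0.146 m; corners in marker frame (Z=0):
  M0 = (-0.0730, +0.0730, 0)
  M1 = (+0.0730, +0.0730, 0)
  M2 = (+0.0730, -0.0730, 0)
  M3 = (-0.0730, -0.0730, 0)
Detected image corners:
  c0 = (368.017891, 308.766168) px
  c1 = (524.537519, 316.127558) px
  c2 = (523.182522, 147.146548) px
  c3 = (372.317894, 135.738085) px
Planar DLT: solve 8×8 A·h = b for H (H[2,2]=1):
  H  [+1130.93374 -121.73865 +448.01382]
  H  [+104.43897 +1114.27477 +225.44234]
  H  [+0.17584 -0.25033 +1.00000]
B = K⁻¹H; ‖b₁‖=1.721125, ‖b₂‖=1.721125; λ = 2/(‖b₁‖+‖b₂‖) = 0.581015, sign → tz>0 ⇒ λ=+0.581015
r₁ = λ·B[:,0] = (+0.99351,+0.05001,+0.10216); r₂ = λ·B[:,1] = (-0.03481,+0.98875,-0.14545)
r₃ = r₁×r₂ = (-0.10829,+0.14095,+0.98408); SVD([r₁ r₂ r₃]) → R = UVᵀ:
  R  [+0.99351 -0.03481 -0.10829]
  R  [+0.05001 +0.98875 +0.14095]
  R  [+0.10216 -0.14545 +0.98408]
t = (+0.10355, -0.02489, +0.58102) m
tr R = 2.966341; θ = arccos((tr R − 1)/2) = 0.183723 rad = 10.527°
axis k = ((R−Rᵀ)₃₂, (R−Rᵀ)₁₃, (R−Rᵀ)₂₁) / (2 sinθ) = (-0.783815, -0.575979, +0.232125)
rvec = θ·k = (-0.144005, -0.105821, +0.042647)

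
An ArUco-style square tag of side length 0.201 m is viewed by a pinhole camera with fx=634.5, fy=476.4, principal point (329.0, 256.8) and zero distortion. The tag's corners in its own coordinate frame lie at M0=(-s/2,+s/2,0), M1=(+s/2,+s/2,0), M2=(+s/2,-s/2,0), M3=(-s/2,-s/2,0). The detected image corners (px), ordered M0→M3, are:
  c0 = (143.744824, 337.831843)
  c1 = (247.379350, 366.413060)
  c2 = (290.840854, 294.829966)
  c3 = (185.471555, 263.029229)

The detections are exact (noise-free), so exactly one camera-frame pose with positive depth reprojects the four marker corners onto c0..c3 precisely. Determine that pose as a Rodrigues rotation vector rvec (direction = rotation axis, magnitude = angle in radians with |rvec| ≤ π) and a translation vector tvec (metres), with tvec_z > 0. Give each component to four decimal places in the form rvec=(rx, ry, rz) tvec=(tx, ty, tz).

Intrinsics K: fx=634.5, fy=476.4, cx=329.0, cy=256.8
Marker side s = 0.201 m; corners in marker frame (Z=0):
  M0 = (-0.1005, +0.1005, 0)
  M1 = (+0.1005, +0.1005, 0)
  M2 = (+0.1005, -0.1005, 0)
  M3 = (-0.1005, -0.1005, 0)
Detected image corners:
  c0 = (143.744824, 337.831843) px
  c1 = (247.379350, 366.413060) px
  c2 = (290.840854, 294.829966) px
  c3 = (185.471555, 263.029229) px
Planar DLT: solve 8×8 A·h = b for H (H[2,2]=1):
  H  [+554.14882 -180.08800 +217.37502]
  H  [+199.99513 +410.41798 +316.30688]
  H  [+0.15818 +0.14706 +1.00000]
B = K⁻¹H; ‖b₁‖=0.873592, ‖b₂‖=0.873592; λ = 2/(‖b₁‖+‖b₂‖) = 1.144699, sign → tz>0 ⇒ λ=+1.144699
r₁ = λ·B[:,0] = (+0.90585,+0.38295,+0.18107); r₂ = λ·B[:,1] = (-0.41218,+0.89541,+0.16834)
r₃ = r₁×r₂ = (-0.09766,-0.22713,+0.96896); SVD([r₁ r₂ r₃]) → R = UVᵀ:
  R  [+0.90585 -0.41218 -0.09766]
  R  [+0.38295 +0.89541 -0.22713]
  R  [+0.18107 +0.16834 +0.96896]
t = (-0.20138, +0.14298, +1.14470) m
tr R = 2.770221; θ = arccos((tr R − 1)/2) = 0.484065 rad = 27.735°
axis k = ((R−Rᵀ)₃₂, (R−Rᵀ)₁₃, (R−Rᵀ)₂₁) / (2 sinθ) = (+0.424884, -0.299466, +0.854279)
rvec = θ·k = (+0.205672, -0.144961, +0.413527)

rvec=(0.2057, -0.1450, 0.4135) tvec=(-0.2014, 0.1430, 1.1447)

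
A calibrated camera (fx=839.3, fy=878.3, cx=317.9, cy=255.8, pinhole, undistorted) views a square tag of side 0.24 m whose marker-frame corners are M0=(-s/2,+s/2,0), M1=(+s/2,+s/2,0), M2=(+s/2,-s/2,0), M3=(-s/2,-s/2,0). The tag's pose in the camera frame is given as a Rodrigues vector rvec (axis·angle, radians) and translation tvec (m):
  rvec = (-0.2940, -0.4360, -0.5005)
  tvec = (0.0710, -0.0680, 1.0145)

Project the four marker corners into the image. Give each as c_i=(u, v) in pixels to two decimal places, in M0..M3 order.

c0=(352.40, 330.88) c1=(499.95, 243.34) c2=(397.50, 81.66) c3=(244.10, 147.04)

Intrinsics K: fx=839.3, fy=878.3, cx=317.9, cy=255.8
Marker side s = 0.24 m; corners in marker frame (Z=0):
  M0 = (-0.1200, +0.1200, 0)
  M1 = (+0.1200, +0.1200, 0)
  M2 = (+0.1200, -0.1200, 0)
  M3 = (-0.1200, -0.1200, 0)
rvec = (-0.2940, -0.4360, -0.5005), |rvec| = θ = 0.72597 rad = 41.595°
Rodrigues: sinθ=0.66386, 1−cosθ=0.25214; R = I + sinθ·[k]× + (1−cosθ)·[k]×²:
    [+0.78921 +0.51901 -0.32830]
    [-0.39635 +0.83880 +0.37325]
    [+0.46910 -0.16445 +0.86770]
t = (0.0710, -0.0680, 1.0145) m
M0: Pc = R·M0+t = (+0.03858, +0.08022, +0.93847); u = 839.3·(+0.03858)/0.93847 + 317.9 = 352.3992, v = 878.3·(+0.08022)/0.93847 + 255.8 = 330.8752
M1: Pc = R·M1+t = (+0.22799, -0.01491, +1.05106); u = 839.3·(+0.22799)/1.05106 + 317.9 = 499.9533, v = 878.3·(-0.01491)/1.05106 + 255.8 = 243.3438
M2: Pc = R·M2+t = (+0.10342, -0.21622, +1.09053); u = 839.3·(+0.10342)/1.09053 + 317.9 = 397.4983, v = 878.3·(-0.21622)/1.09053 + 255.8 = 81.6592
M3: Pc = R·M3+t = (-0.08599, -0.12109, +0.97794); u = 839.3·(-0.08599)/0.97794 + 317.9 = 244.1043, v = 878.3·(-0.12109)/0.97794 + 255.8 = 147.0445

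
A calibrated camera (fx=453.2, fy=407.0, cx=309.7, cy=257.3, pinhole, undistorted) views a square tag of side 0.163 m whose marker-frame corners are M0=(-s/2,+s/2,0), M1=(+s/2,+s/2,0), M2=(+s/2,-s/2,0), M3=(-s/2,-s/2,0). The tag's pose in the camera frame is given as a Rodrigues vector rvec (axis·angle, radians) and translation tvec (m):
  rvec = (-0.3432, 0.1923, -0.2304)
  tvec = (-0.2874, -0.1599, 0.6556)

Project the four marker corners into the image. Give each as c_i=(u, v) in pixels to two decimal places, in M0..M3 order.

Intrinsics K: fx=453.2, fy=407.0, cx=309.7, cy=257.3
Marker side s = 0.163 m; corners in marker frame (Z=0):
  M0 = (-0.0815, +0.0815, 0)
  M1 = (+0.0815, +0.0815, 0)
  M2 = (+0.0815, -0.0815, 0)
  M3 = (-0.0815, -0.0815, 0)
rvec = (-0.3432, 0.1923, -0.2304), |rvec| = θ = 0.45591 rad = 26.121°
Rodrigues: sinθ=0.44028, 1−cosθ=0.10214; R = I + sinθ·[k]× + (1−cosθ)·[k]×²:
    [+0.95574 +0.19007 +0.22456]
    [-0.25493 +0.91603 +0.30966]
    [-0.14685 -0.35321 +0.92395]
t = (-0.2874, -0.1599, 0.6556) m
M0: Pc = R·M0+t = (-0.34980, -0.06447, +0.63878); u = 453.2·(-0.34980)/0.63878 + 309.7 = 61.5239, v = 407.0·(-0.06447)/0.63878 + 257.3 = 216.2253
M1: Pc = R·M1+t = (-0.19402, -0.10602, +0.61485); u = 453.2·(-0.19402)/0.61485 + 309.7 = 166.6914, v = 407.0·(-0.10602)/0.61485 + 257.3 = 187.1194
M2: Pc = R·M2+t = (-0.22500, -0.25533, +0.67242); u = 453.2·(-0.22500)/0.67242 + 309.7 = 158.0548, v = 407.0·(-0.25533)/0.67242 + 257.3 = 102.7520
M3: Pc = R·M3+t = (-0.38078, -0.21378, +0.69635); u = 453.2·(-0.38078)/0.69635 + 309.7 = 61.8791, v = 407.0·(-0.21378)/0.69635 + 257.3 = 132.3516

c0=(61.52, 216.23) c1=(166.69, 187.12) c2=(158.05, 102.75) c3=(61.88, 132.35)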